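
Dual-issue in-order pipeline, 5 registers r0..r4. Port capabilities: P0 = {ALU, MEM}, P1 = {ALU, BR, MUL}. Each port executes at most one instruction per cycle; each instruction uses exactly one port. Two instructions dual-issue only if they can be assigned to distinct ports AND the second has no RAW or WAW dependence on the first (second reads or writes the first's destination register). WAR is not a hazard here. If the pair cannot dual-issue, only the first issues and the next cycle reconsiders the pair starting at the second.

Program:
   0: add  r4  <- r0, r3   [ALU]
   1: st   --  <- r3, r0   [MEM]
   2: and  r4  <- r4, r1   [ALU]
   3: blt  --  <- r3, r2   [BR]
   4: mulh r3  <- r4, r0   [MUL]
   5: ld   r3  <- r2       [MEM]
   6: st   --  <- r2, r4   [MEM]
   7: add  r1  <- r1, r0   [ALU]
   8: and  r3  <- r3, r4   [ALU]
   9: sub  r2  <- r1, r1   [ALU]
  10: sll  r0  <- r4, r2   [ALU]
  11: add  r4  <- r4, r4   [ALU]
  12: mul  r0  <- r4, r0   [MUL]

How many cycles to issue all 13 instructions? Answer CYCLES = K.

c0: i0&i1 add.ALU st.MEM  dual
c1: i2&i3 and.ALU blt.BR  dual
c2: i4 mulh.MUL  WAW r3
c3: i5 ld.MEM  no-port MEM/MEM
c4: i6&i7 st.MEM add.ALU  dual
c5: i8&i9 and.ALU sub.ALU  dual
c6: i10&i11 sll.ALU add.ALU  dual
c7: i12 mul.MUL  tail

CYCLES = 8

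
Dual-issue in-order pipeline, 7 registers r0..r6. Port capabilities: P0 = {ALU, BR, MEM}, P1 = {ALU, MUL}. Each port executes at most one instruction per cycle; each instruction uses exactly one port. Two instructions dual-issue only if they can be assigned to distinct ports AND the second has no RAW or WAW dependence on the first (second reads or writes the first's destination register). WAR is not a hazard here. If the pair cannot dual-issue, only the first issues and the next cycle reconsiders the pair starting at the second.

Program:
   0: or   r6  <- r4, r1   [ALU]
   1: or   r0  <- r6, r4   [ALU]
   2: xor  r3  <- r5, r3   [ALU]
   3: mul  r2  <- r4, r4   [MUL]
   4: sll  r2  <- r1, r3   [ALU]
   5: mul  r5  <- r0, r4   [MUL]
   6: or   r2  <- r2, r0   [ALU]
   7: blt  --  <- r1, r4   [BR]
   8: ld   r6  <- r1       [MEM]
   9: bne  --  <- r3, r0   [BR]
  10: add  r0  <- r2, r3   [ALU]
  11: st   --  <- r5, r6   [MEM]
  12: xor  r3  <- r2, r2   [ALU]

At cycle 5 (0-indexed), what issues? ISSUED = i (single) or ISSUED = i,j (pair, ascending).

t=0 i0:or ; RAW r6
t=1 i1+i2:or xor ; dual
t=2 i3:mul ; WAW r2
t=3 i4+i5:sll mul ; dual
t=4 i6+i7:or blt ; dual
t=5 i8:ld ; no-port MEM/BR
t=6 i9+i10:bne add ; dual
t=7 i11+i12:st xor ; dual

ISSUED = 8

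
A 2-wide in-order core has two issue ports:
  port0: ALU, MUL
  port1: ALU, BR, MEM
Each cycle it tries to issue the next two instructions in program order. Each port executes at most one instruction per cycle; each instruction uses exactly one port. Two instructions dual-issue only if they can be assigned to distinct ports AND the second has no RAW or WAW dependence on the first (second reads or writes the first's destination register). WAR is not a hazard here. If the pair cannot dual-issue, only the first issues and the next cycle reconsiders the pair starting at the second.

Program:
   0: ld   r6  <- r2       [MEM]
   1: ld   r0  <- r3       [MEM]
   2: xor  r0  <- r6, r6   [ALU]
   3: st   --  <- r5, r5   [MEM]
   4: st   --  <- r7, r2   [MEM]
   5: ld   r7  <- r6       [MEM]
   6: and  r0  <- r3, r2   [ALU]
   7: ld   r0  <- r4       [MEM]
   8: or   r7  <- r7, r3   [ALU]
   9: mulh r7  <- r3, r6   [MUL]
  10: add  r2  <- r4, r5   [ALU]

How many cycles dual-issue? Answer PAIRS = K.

PAIRS = 4

[0] i0  ld.MEM  -- no-port MEM/MEM
[1] i1  ld.MEM  -- WAW r0
[2] i2/i3  xor.ALU;st.MEM  -- 2-wide
[3] i4  st.MEM  -- no-port MEM/MEM
[4] i5/i6  ld.MEM;and.ALU  -- 2-wide
[5] i7/i8  ld.MEM;or.ALU  -- 2-wide
[6] i9/i10  mulh.MUL;add.ALU  -- 2-wide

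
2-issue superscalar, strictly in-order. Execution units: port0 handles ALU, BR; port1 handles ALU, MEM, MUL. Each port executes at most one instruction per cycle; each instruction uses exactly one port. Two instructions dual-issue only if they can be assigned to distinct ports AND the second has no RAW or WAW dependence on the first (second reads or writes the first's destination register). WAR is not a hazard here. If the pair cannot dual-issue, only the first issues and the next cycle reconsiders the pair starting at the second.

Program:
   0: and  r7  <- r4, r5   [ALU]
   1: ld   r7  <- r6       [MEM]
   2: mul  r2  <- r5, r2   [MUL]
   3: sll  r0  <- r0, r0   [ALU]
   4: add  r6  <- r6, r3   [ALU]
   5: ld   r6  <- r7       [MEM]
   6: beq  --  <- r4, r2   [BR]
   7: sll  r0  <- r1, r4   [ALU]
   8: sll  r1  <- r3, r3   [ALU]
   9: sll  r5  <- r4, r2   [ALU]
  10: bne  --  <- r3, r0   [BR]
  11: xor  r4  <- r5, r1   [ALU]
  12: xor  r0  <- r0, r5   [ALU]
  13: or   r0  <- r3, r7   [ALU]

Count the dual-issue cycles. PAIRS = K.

t=0 i0:and ; WAW r7
t=1 i1:ld ; no-port MEM/MUL
t=2 i2,i3:mul/sll ; 2-wide
t=3 i4:add ; WAW r6
t=4 i5,i6:ld/beq ; 2-wide
t=5 i7,i8:sll/sll ; 2-wide
t=6 i9,i10:sll/bne ; 2-wide
t=7 i11,i12:xor/xor ; 2-wide
t=8 i13:or ; tail

PAIRS = 5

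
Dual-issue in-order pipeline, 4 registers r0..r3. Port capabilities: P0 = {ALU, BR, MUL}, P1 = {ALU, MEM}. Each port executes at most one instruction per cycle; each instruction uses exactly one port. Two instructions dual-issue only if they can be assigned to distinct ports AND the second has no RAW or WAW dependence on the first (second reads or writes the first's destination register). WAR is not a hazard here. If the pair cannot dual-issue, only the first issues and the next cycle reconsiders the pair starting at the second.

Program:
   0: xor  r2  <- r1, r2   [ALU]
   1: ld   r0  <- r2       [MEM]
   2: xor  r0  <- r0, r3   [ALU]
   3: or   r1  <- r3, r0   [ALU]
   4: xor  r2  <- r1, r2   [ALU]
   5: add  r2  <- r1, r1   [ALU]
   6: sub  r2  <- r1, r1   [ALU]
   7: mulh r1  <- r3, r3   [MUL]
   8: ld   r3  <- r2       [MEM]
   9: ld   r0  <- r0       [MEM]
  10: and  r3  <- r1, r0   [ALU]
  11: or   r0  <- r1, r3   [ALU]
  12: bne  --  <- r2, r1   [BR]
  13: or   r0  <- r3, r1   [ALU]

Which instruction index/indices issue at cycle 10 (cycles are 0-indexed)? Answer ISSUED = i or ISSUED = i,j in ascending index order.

ISSUED = 11,12

  cy0 -> i0 (xor.ALU) RAW r2
  cy1 -> i1 (ld.MEM) RAW+WAW r0
  cy2 -> i2 (xor.ALU) RAW r0
  cy3 -> i3 (or.ALU) RAW r1
  cy4 -> i4 (xor.ALU) WAW r2
  cy5 -> i5 (add.ALU) WAW r2
  cy6 -> i6&i7 (sub.ALU;mulh.MUL) dual
  cy7 -> i8 (ld.MEM) no-port MEM/MEM
  cy8 -> i9 (ld.MEM) RAW r0
  cy9 -> i10 (and.ALU) RAW r3
  cy10 -> i11&i12 (or.ALU;bne.BR) dual
  cy11 -> i13 (or.ALU) tail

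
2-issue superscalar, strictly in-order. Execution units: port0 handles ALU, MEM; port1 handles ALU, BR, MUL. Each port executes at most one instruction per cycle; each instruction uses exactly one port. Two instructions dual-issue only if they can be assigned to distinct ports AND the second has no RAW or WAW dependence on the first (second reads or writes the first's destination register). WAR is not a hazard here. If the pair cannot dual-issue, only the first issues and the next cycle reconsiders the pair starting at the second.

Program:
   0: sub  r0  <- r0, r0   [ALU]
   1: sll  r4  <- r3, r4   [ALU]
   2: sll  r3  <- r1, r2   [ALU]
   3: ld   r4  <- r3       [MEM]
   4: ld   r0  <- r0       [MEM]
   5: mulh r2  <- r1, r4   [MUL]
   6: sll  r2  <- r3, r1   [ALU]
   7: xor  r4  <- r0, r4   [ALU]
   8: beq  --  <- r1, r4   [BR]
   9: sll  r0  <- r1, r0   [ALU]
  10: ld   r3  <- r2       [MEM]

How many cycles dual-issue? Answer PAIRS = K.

[0] i0&i1  sub.ALU;sll.ALU  -- 2-wide
[1] i2  sll.ALU  -- RAW r3
[2] i3  ld.MEM  -- no-port MEM/MEM
[3] i4&i5  ld.MEM;mulh.MUL  -- 2-wide
[4] i6&i7  sll.ALU;xor.ALU  -- 2-wide
[5] i8&i9  beq.BR;sll.ALU  -- 2-wide
[6] i10  ld.MEM  -- tail

PAIRS = 4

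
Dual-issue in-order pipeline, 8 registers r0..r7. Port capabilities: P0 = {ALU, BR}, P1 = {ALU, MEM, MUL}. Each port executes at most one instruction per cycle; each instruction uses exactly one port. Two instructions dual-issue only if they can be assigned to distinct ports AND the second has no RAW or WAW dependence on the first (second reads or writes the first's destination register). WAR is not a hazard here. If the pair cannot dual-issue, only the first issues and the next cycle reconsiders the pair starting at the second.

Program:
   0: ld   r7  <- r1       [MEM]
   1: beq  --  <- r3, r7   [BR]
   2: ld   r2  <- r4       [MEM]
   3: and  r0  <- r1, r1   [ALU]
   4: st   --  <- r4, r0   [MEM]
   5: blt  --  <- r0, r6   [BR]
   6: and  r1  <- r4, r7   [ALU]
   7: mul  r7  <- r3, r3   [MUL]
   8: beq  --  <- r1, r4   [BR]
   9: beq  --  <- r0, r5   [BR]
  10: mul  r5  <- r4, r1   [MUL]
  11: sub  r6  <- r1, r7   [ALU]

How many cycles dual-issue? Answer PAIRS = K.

0. ld @i0  | RAW r7
1. beq;ld @i1&i2  | 2-wide
2. and @i3  | RAW r0
3. st;blt @i4&i5  | 2-wide
4. and;mul @i6&i7  | 2-wide
5. beq @i8  | no-port BR/BR
6. beq;mul @i9&i10  | 2-wide
7. sub @i11  | tail

PAIRS = 4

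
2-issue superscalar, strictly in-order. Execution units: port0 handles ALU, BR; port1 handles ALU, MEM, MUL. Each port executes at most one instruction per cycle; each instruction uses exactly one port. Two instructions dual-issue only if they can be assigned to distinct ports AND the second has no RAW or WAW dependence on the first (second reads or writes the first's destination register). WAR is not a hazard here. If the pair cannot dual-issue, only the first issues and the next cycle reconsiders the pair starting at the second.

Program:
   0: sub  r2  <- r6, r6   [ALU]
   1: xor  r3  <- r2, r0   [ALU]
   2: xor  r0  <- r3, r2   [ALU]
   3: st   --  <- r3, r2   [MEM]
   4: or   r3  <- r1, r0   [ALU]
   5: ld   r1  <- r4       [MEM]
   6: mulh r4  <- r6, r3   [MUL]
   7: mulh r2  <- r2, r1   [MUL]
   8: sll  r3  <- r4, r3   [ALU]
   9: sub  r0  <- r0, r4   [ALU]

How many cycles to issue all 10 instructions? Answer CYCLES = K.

[0] i0  sub.ALU  -- RAW r2
[1] i1  xor.ALU  -- RAW r3
[2] i2/i3  xor.ALU+st.MEM  -- 2-wide
[3] i4/i5  or.ALU+ld.MEM  -- 2-wide
[4] i6  mulh.MUL  -- no-port MUL/MUL
[5] i7/i8  mulh.MUL+sll.ALU  -- 2-wide
[6] i9  sub.ALU  -- tail

CYCLES = 7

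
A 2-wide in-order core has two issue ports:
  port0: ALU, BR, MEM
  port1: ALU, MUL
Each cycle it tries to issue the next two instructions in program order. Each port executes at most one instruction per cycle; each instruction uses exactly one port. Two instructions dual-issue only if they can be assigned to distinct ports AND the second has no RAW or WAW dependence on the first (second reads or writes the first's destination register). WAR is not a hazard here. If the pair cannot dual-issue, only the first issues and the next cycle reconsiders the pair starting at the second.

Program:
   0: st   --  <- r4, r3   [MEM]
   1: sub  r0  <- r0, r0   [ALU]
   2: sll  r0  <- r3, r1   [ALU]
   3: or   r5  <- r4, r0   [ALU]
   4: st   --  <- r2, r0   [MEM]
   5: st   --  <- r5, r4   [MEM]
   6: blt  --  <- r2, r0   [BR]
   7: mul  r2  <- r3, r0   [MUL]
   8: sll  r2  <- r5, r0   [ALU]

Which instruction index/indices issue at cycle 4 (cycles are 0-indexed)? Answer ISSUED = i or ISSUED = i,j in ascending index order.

t=0 i0+i1:st.MEM sub.ALU ; 2-wide
t=1 i2:sll.ALU ; RAW r0
t=2 i3+i4:or.ALU st.MEM ; 2-wide
t=3 i5:st.MEM ; no-port MEM/BR
t=4 i6+i7:blt.BR mul.MUL ; 2-wide
t=5 i8:sll.ALU ; tail

ISSUED = 6,7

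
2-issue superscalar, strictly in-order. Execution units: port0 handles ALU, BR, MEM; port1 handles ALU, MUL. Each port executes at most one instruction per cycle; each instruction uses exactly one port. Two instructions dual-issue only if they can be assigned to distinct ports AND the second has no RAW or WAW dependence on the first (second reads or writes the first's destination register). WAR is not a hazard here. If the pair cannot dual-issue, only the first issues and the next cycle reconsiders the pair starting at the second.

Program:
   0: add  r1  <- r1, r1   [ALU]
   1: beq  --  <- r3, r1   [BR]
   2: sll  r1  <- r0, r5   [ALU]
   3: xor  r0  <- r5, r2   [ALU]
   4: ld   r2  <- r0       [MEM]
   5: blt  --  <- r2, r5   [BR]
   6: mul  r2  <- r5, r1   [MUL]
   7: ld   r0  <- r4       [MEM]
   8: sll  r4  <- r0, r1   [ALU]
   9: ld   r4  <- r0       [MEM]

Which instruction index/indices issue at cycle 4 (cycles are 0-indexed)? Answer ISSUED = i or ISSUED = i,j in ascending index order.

ISSUED = 5,6

0. add @i0  | RAW r1
1. beq sll @i1,i2  | pair
2. xor @i3  | RAW r0
3. ld @i4  | no-port MEM/BR
4. blt mul @i5,i6  | pair
5. ld @i7  | RAW r0
6. sll @i8  | WAW r4
7. ld @i9  | tail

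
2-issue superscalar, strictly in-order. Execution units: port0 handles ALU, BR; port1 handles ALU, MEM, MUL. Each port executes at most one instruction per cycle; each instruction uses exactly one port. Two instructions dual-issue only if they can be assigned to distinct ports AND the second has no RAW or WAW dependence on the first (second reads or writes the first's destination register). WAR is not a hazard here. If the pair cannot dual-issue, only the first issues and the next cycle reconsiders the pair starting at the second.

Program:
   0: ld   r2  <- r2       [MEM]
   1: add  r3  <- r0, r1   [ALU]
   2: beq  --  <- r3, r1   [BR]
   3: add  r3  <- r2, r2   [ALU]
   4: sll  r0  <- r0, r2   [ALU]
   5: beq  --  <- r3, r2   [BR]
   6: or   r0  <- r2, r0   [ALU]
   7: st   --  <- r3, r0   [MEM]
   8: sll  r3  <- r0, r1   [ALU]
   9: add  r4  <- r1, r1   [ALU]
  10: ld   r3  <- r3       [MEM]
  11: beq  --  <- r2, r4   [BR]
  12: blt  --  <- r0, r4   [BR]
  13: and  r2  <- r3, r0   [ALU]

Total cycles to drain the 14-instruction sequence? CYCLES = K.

CYCLES = 8

c0: i0,i1 ld.MEM;add.ALU  2-wide
c1: i2,i3 beq.BR;add.ALU  2-wide
c2: i4,i5 sll.ALU;beq.BR  2-wide
c3: i6 or.ALU  RAW r0
c4: i7,i8 st.MEM;sll.ALU  2-wide
c5: i9,i10 add.ALU;ld.MEM  2-wide
c6: i11 beq.BR  no-port BR/BR
c7: i12,i13 blt.BR;and.ALU  2-wide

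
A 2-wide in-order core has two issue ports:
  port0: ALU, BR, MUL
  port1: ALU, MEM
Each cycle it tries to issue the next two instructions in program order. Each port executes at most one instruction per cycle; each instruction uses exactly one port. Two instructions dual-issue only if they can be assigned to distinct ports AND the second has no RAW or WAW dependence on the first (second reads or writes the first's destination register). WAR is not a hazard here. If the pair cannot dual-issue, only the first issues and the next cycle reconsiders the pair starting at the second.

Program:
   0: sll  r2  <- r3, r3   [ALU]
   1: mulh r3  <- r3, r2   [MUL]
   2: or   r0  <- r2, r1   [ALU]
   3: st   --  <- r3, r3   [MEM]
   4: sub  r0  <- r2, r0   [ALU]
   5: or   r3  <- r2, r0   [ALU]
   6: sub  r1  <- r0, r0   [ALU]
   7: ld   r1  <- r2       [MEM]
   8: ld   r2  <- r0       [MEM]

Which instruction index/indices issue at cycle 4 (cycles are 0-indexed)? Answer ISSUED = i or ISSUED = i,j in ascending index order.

  cy0 -> i0 (sll) RAW r2
  cy1 -> i1&i2 (mulh or) 2-wide
  cy2 -> i3&i4 (st sub) 2-wide
  cy3 -> i5&i6 (or sub) 2-wide
  cy4 -> i7 (ld) no-port MEM/MEM
  cy5 -> i8 (ld) tail

ISSUED = 7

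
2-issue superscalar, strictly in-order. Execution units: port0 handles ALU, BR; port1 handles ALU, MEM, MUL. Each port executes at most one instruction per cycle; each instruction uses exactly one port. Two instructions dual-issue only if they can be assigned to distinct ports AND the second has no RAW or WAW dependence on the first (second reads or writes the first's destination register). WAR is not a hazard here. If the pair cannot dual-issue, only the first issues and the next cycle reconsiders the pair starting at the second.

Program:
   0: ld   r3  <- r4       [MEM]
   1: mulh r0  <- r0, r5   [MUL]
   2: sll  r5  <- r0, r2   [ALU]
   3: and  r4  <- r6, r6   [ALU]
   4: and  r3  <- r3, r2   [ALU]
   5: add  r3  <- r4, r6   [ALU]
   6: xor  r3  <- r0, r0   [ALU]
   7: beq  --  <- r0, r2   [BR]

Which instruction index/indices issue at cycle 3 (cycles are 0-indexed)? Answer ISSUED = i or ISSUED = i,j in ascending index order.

#0 head=0: ld.MEM i0 no-port MEM/MUL
#1 head=1: mulh.MUL i1 RAW r0
#2 head=2: sll.ALU and.ALU i2,i3 2-wide
#3 head=4: and.ALU i4 WAW r3
#4 head=5: add.ALU i5 WAW r3
#5 head=6: xor.ALU beq.BR i6,i7 2-wide

ISSUED = 4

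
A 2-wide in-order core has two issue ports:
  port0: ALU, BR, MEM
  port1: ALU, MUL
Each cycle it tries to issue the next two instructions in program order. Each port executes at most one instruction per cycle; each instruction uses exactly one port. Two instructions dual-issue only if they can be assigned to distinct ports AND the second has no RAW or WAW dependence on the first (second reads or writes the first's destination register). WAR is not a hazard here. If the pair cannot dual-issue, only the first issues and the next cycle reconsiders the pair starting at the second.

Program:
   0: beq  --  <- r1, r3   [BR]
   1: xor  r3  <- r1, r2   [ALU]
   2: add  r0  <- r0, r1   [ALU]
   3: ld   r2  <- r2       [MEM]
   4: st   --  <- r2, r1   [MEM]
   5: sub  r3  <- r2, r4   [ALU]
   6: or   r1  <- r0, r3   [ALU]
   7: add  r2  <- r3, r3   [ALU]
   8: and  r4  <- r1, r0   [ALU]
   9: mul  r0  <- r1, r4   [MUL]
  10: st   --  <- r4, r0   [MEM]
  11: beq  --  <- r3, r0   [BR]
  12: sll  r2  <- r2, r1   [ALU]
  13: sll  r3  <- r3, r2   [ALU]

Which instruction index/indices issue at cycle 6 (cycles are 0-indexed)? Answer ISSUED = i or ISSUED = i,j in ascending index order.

t=0 i0+i1:beq.BR xor.ALU ; dual
t=1 i2+i3:add.ALU ld.MEM ; dual
t=2 i4+i5:st.MEM sub.ALU ; dual
t=3 i6+i7:or.ALU add.ALU ; dual
t=4 i8:and.ALU ; RAW r4
t=5 i9:mul.MUL ; RAW r0
t=6 i10:st.MEM ; no-port MEM/BR
t=7 i11+i12:beq.BR sll.ALU ; dual
t=8 i13:sll.ALU ; tail

ISSUED = 10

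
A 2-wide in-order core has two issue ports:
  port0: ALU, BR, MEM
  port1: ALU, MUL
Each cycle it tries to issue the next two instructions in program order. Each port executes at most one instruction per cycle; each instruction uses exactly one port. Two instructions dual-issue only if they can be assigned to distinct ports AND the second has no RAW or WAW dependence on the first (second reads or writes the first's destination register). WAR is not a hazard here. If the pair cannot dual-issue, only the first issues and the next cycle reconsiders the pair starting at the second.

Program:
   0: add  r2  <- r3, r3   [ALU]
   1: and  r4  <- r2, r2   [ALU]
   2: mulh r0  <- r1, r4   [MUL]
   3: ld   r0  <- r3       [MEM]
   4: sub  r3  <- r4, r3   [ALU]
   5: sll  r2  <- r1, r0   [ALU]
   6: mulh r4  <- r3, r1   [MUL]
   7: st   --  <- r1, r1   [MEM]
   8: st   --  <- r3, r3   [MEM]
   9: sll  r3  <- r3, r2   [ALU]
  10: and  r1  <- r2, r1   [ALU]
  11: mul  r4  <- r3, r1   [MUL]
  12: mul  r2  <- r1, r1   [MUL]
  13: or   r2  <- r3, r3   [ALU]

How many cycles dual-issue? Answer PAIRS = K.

t=0 i0:add.ALU ; RAW r2
t=1 i1:and.ALU ; RAW r4
t=2 i2:mulh.MUL ; WAW r0
t=3 i3/i4:ld.MEM+sub.ALU ; 2-wide
t=4 i5/i6:sll.ALU+mulh.MUL ; 2-wide
t=5 i7:st.MEM ; no-port MEM/MEM
t=6 i8/i9:st.MEM+sll.ALU ; 2-wide
t=7 i10:and.ALU ; RAW r1
t=8 i11:mul.MUL ; no-port MUL/MUL
t=9 i12:mul.MUL ; WAW r2
t=10 i13:or.ALU ; tail

PAIRS = 3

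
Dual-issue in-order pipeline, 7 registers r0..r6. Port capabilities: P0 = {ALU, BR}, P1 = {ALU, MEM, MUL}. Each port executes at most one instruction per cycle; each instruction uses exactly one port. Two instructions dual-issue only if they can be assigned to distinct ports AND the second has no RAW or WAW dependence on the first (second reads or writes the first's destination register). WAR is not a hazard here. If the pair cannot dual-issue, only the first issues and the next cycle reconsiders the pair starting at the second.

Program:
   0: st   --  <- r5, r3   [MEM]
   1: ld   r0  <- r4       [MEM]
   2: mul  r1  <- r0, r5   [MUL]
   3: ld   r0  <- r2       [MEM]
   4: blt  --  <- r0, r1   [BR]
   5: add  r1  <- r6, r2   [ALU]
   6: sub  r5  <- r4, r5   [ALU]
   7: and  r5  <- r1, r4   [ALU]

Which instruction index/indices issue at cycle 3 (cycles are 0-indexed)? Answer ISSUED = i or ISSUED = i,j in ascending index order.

ISSUED = 3

c0: i0 st  no-port MEM/MEM
c1: i1 ld  no-port MEM/MUL
c2: i2 mul  no-port MUL/MEM
c3: i3 ld  RAW r0
c4: i4/i5 blt;add  dual
c5: i6 sub  WAW r5
c6: i7 and  tail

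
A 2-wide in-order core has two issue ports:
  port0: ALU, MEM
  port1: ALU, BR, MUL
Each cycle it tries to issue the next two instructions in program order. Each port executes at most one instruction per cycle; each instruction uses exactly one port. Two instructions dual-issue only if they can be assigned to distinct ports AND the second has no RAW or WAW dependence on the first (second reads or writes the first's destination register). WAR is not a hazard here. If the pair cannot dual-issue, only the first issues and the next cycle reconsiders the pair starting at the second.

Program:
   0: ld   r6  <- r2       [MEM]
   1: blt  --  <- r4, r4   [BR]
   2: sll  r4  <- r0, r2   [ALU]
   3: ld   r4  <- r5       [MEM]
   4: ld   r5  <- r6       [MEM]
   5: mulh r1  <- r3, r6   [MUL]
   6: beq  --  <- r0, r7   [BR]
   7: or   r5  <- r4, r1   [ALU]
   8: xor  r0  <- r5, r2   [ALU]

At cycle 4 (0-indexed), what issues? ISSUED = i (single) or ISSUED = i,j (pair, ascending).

ISSUED = 6,7

c0: i0&i1 ld blt  pair
c1: i2 sll  WAW r4
c2: i3 ld  no-port MEM/MEM
c3: i4&i5 ld mulh  pair
c4: i6&i7 beq or  pair
c5: i8 xor  tail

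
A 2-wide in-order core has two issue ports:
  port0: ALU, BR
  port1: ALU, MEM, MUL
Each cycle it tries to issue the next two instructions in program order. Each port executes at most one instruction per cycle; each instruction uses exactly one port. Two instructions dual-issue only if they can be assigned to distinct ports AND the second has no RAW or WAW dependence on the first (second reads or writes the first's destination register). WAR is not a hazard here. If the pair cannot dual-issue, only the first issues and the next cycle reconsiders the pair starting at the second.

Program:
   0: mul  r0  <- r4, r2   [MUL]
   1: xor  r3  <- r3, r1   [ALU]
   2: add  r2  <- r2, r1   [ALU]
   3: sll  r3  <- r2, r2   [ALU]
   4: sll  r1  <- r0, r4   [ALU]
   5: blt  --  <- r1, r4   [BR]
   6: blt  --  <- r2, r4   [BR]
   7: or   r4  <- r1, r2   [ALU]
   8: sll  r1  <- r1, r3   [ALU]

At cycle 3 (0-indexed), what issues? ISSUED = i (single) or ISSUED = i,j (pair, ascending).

ISSUED = 5

0. mul.MUL xor.ALU @i0,i1  | dual
1. add.ALU @i2  | RAW r2
2. sll.ALU sll.ALU @i3,i4  | dual
3. blt.BR @i5  | no-port BR/BR
4. blt.BR or.ALU @i6,i7  | dual
5. sll.ALU @i8  | tail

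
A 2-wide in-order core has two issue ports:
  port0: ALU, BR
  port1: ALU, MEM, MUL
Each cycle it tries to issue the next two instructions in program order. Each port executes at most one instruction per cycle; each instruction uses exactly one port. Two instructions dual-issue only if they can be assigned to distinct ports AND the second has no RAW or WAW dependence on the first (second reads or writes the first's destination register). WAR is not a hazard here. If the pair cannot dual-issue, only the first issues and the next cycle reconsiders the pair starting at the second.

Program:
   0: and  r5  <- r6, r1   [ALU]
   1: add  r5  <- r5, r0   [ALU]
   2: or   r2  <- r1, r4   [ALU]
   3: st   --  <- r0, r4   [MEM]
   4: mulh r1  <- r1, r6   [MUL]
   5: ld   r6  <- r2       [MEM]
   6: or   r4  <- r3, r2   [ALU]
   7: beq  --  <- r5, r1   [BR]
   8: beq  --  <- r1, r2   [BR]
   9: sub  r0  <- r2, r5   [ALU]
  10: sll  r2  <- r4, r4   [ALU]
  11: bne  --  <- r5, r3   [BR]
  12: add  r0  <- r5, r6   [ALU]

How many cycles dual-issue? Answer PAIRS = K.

PAIRS = 4

0. and @i0  | RAW+WAW r5
1. add or @i1&i2  | dual
2. st @i3  | no-port MEM/MUL
3. mulh @i4  | no-port MUL/MEM
4. ld or @i5&i6  | dual
5. beq @i7  | no-port BR/BR
6. beq sub @i8&i9  | dual
7. sll bne @i10&i11  | dual
8. add @i12  | tail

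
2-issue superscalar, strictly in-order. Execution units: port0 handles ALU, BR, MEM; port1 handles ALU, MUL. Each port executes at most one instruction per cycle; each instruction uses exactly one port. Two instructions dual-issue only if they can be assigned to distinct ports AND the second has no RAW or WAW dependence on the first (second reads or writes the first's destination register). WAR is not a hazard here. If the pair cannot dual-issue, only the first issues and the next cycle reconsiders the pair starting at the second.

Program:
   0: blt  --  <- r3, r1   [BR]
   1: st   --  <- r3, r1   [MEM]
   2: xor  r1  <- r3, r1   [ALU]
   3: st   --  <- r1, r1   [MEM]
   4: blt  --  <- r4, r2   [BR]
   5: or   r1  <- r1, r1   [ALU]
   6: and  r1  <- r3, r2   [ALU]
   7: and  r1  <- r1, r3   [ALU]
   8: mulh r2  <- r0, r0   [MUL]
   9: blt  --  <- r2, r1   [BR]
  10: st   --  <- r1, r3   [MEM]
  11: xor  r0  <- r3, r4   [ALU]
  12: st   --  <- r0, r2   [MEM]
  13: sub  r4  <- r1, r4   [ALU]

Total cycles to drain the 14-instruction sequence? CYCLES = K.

c0: i0 blt.BR  no-port BR/MEM
c1: i1,i2 st.MEM xor.ALU  2-wide
c2: i3 st.MEM  no-port MEM/BR
c3: i4,i5 blt.BR or.ALU  2-wide
c4: i6 and.ALU  RAW+WAW r1
c5: i7,i8 and.ALU mulh.MUL  2-wide
c6: i9 blt.BR  no-port BR/MEM
c7: i10,i11 st.MEM xor.ALU  2-wide
c8: i12,i13 st.MEM sub.ALU  2-wide

CYCLES = 9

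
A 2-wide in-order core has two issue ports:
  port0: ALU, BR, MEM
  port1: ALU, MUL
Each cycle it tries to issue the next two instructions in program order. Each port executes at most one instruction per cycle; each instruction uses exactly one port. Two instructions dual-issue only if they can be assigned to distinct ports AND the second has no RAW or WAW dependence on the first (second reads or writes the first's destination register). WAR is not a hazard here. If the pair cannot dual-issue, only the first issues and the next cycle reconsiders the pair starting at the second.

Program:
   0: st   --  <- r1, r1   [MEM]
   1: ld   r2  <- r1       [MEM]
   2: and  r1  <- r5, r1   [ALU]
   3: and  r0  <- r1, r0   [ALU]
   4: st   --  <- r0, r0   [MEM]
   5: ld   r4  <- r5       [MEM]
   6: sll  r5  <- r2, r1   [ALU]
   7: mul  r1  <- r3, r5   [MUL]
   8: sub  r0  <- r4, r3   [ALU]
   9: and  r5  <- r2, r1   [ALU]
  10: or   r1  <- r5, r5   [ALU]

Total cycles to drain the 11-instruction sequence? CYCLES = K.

#0 head=0: st.MEM i0 no-port MEM/MEM
#1 head=1: ld.MEM+and.ALU i1,i2 2-wide
#2 head=3: and.ALU i3 RAW r0
#3 head=4: st.MEM i4 no-port MEM/MEM
#4 head=5: ld.MEM+sll.ALU i5,i6 2-wide
#5 head=7: mul.MUL+sub.ALU i7,i8 2-wide
#6 head=9: and.ALU i9 RAW r5
#7 head=10: or.ALU i10 tail

CYCLES = 8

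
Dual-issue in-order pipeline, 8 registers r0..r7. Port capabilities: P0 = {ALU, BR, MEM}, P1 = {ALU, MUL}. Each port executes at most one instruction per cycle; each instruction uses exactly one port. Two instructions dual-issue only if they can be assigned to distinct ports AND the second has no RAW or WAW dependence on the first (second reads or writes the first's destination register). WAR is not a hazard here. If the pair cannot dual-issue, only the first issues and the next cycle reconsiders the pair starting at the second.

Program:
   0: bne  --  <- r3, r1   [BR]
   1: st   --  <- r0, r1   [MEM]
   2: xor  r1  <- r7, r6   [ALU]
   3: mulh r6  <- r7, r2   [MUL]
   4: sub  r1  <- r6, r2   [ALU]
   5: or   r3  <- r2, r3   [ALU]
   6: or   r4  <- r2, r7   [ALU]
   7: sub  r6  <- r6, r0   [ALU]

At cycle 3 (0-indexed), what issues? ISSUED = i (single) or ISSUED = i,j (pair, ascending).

ISSUED = 4,5

0. bne.BR @i0  | no-port BR/MEM
1. st.MEM+xor.ALU @i1/i2  | pair
2. mulh.MUL @i3  | RAW r6
3. sub.ALU+or.ALU @i4/i5  | pair
4. or.ALU+sub.ALU @i6/i7  | pair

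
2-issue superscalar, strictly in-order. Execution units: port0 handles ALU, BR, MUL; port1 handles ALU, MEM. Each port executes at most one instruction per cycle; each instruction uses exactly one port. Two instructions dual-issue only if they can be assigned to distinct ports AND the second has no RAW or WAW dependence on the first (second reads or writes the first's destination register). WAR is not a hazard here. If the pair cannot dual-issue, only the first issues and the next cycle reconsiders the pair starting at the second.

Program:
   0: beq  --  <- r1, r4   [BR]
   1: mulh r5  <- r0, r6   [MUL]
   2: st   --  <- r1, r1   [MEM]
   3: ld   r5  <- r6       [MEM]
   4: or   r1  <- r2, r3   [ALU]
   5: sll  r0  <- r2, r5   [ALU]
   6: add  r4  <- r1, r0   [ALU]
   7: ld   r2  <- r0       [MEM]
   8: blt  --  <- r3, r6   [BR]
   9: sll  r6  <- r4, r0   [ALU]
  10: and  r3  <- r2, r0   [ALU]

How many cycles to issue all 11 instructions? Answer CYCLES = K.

[0] i0  beq  -- no-port BR/MUL
[1] i1/i2  mulh st  -- pair
[2] i3/i4  ld or  -- pair
[3] i5  sll  -- RAW r0
[4] i6/i7  add ld  -- pair
[5] i8/i9  blt sll  -- pair
[6] i10  and  -- tail

CYCLES = 7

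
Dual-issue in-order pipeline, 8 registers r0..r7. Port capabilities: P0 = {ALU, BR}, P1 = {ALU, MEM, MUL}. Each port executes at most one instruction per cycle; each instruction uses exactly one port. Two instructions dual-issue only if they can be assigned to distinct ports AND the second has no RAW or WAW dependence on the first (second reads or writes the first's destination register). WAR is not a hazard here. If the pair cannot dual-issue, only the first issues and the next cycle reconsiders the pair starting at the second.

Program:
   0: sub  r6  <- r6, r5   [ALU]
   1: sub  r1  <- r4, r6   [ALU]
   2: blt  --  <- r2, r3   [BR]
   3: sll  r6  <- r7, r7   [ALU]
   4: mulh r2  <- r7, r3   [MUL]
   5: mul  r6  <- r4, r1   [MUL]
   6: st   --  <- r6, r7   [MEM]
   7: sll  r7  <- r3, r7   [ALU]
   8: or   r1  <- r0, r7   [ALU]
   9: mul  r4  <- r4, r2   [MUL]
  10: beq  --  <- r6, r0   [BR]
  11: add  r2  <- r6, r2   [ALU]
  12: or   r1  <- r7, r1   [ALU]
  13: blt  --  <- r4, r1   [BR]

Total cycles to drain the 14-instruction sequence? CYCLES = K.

[0] i0  sub  -- RAW r6
[1] i1&i2  sub+blt  -- pair
[2] i3&i4  sll+mulh  -- pair
[3] i5  mul  -- no-port MUL/MEM
[4] i6&i7  st+sll  -- pair
[5] i8&i9  or+mul  -- pair
[6] i10&i11  beq+add  -- pair
[7] i12  or  -- RAW r1
[8] i13  blt  -- tail

CYCLES = 9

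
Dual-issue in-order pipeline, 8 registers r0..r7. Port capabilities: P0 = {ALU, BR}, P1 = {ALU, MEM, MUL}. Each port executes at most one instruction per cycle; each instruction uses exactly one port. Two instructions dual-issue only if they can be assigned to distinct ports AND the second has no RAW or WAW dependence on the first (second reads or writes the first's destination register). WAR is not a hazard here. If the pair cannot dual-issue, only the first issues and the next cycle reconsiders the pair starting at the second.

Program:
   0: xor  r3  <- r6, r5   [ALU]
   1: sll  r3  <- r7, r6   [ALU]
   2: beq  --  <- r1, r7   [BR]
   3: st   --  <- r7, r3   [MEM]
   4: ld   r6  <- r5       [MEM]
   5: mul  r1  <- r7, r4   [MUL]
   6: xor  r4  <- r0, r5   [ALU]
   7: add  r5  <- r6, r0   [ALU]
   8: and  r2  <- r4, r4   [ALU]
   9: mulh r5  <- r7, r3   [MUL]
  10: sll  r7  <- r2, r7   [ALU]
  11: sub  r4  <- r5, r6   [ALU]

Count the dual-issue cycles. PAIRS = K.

PAIRS = 4

t=0 i0:xor ; WAW r3
t=1 i1+i2:sll beq ; pair
t=2 i3:st ; no-port MEM/MEM
t=3 i4:ld ; no-port MEM/MUL
t=4 i5+i6:mul xor ; pair
t=5 i7+i8:add and ; pair
t=6 i9+i10:mulh sll ; pair
t=7 i11:sub ; tail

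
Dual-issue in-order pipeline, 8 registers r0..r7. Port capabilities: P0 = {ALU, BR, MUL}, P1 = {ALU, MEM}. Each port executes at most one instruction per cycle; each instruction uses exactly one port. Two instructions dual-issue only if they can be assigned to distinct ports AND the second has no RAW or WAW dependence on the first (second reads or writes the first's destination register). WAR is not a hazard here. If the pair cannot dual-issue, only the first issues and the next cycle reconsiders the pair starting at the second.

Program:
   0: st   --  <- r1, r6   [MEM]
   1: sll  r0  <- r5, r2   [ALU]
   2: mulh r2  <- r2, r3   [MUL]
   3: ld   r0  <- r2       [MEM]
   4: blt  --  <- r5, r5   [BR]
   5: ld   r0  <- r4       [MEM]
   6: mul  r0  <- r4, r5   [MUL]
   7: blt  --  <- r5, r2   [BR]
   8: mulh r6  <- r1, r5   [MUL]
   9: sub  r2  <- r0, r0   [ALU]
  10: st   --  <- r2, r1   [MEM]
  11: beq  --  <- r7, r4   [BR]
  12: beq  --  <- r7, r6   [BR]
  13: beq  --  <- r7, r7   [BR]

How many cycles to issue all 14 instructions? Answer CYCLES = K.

[0] i0,i1  st/sll  -- 2-wide
[1] i2  mulh  -- RAW r2
[2] i3,i4  ld/blt  -- 2-wide
[3] i5  ld  -- WAW r0
[4] i6  mul  -- no-port MUL/BR
[5] i7  blt  -- no-port BR/MUL
[6] i8,i9  mulh/sub  -- 2-wide
[7] i10,i11  st/beq  -- 2-wide
[8] i12  beq  -- no-port BR/BR
[9] i13  beq  -- tail

CYCLES = 10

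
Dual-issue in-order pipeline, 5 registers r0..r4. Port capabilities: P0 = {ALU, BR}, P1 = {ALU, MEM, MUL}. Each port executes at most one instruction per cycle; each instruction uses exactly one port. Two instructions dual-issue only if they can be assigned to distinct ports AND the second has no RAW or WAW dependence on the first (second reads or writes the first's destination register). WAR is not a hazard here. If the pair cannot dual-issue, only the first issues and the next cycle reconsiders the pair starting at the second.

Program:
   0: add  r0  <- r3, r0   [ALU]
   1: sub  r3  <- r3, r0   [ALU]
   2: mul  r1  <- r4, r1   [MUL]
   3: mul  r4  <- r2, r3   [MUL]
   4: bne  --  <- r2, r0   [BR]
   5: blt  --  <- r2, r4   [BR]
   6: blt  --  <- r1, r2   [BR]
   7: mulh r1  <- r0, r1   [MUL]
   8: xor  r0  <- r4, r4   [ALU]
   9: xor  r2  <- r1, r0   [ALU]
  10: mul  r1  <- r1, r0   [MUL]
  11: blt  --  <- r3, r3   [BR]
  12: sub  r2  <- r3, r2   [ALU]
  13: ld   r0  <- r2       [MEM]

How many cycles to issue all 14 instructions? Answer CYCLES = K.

t=0 i0:add ; RAW r0
t=1 i1,i2:sub/mul ; dual
t=2 i3,i4:mul/bne ; dual
t=3 i5:blt ; no-port BR/BR
t=4 i6,i7:blt/mulh ; dual
t=5 i8:xor ; RAW r0
t=6 i9,i10:xor/mul ; dual
t=7 i11,i12:blt/sub ; dual
t=8 i13:ld ; tail

CYCLES = 9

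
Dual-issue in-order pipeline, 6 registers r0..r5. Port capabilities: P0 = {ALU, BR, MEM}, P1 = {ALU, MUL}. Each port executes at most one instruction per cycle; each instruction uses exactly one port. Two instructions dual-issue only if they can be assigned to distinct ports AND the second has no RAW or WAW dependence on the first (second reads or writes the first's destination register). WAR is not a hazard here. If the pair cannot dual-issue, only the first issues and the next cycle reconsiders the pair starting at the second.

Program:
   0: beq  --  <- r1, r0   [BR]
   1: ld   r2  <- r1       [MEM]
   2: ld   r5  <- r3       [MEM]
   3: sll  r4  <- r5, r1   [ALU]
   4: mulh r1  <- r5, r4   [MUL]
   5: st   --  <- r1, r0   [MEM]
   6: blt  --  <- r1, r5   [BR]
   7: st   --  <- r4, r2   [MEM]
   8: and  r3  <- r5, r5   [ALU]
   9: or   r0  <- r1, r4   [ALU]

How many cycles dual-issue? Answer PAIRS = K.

PAIRS = 1

#0 head=0: beq.BR i0 no-port BR/MEM
#1 head=1: ld.MEM i1 no-port MEM/MEM
#2 head=2: ld.MEM i2 RAW r5
#3 head=3: sll.ALU i3 RAW r4
#4 head=4: mulh.MUL i4 RAW r1
#5 head=5: st.MEM i5 no-port MEM/BR
#6 head=6: blt.BR i6 no-port BR/MEM
#7 head=7: st.MEM;and.ALU i7+i8 dual
#8 head=9: or.ALU i9 tail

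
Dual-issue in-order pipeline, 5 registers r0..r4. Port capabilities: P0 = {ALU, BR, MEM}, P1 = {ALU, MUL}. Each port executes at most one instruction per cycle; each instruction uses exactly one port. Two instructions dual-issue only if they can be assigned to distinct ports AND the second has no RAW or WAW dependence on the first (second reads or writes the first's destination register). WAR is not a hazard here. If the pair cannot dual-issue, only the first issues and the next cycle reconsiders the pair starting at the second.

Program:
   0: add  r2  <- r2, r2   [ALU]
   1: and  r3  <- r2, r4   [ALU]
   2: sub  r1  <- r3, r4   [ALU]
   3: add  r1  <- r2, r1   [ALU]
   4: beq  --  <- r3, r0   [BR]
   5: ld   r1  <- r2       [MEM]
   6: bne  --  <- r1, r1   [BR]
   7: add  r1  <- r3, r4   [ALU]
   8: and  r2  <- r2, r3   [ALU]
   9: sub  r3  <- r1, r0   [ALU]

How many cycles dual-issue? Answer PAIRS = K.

PAIRS = 3

t=0 i0:add ; RAW r2
t=1 i1:and ; RAW r3
t=2 i2:sub ; RAW+WAW r1
t=3 i3/i4:add;beq ; 2-wide
t=4 i5:ld ; no-port MEM/BR
t=5 i6/i7:bne;add ; 2-wide
t=6 i8/i9:and;sub ; 2-wide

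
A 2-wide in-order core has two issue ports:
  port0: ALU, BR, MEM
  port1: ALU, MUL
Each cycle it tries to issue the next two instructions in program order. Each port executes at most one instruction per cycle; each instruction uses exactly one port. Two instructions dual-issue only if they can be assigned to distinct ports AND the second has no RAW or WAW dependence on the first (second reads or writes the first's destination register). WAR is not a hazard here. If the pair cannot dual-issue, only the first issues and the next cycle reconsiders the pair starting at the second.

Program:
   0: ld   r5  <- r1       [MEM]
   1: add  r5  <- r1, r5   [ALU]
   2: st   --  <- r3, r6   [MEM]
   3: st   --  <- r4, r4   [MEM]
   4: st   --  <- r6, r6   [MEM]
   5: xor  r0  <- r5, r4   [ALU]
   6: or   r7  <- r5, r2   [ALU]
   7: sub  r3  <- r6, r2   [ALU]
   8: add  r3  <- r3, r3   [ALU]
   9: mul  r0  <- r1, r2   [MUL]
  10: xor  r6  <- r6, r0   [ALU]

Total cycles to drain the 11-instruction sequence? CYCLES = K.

CYCLES = 7

c0: i0 ld.MEM  RAW+WAW r5
c1: i1&i2 add.ALU;st.MEM  2-wide
c2: i3 st.MEM  no-port MEM/MEM
c3: i4&i5 st.MEM;xor.ALU  2-wide
c4: i6&i7 or.ALU;sub.ALU  2-wide
c5: i8&i9 add.ALU;mul.MUL  2-wide
c6: i10 xor.ALU  tail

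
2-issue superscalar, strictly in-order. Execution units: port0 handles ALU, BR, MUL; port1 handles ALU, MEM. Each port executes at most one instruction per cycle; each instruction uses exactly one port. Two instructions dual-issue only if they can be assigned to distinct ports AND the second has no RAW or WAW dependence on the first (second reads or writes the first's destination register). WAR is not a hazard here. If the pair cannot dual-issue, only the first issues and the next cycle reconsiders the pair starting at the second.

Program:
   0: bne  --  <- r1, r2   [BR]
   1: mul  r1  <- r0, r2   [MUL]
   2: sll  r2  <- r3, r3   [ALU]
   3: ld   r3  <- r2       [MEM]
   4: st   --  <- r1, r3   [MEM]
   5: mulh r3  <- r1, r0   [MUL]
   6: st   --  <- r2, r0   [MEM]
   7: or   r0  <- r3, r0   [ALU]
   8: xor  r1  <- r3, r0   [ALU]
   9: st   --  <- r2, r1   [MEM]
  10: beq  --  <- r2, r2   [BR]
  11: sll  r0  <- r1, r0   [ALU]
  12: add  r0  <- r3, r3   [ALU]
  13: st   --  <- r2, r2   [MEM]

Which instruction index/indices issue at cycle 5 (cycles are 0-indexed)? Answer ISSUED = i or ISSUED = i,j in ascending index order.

ISSUED = 8

#0 head=0: bne i0 no-port BR/MUL
#1 head=1: mul/sll i1,i2 pair
#2 head=3: ld i3 no-port MEM/MEM
#3 head=4: st/mulh i4,i5 pair
#4 head=6: st/or i6,i7 pair
#5 head=8: xor i8 RAW r1
#6 head=9: st/beq i9,i10 pair
#7 head=11: sll i11 WAW r0
#8 head=12: add/st i12,i13 pair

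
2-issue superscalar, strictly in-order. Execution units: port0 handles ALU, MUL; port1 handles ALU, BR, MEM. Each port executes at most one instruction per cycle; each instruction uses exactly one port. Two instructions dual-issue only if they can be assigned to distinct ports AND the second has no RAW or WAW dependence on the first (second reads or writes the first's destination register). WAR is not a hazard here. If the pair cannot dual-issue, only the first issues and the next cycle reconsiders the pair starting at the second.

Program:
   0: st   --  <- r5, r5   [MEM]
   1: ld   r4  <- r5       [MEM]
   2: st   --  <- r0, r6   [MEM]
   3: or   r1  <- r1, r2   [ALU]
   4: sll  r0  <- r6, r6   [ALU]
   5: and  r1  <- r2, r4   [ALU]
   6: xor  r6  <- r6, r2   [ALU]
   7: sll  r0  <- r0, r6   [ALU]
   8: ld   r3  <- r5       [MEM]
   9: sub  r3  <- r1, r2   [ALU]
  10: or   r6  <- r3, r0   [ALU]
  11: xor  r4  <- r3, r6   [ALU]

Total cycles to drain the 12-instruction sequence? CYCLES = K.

0. st.MEM @i0  | no-port MEM/MEM
1. ld.MEM @i1  | no-port MEM/MEM
2. st.MEM;or.ALU @i2,i3  | 2-wide
3. sll.ALU;and.ALU @i4,i5  | 2-wide
4. xor.ALU @i6  | RAW r6
5. sll.ALU;ld.MEM @i7,i8  | 2-wide
6. sub.ALU @i9  | RAW r3
7. or.ALU @i10  | RAW r6
8. xor.ALU @i11  | tail

CYCLES = 9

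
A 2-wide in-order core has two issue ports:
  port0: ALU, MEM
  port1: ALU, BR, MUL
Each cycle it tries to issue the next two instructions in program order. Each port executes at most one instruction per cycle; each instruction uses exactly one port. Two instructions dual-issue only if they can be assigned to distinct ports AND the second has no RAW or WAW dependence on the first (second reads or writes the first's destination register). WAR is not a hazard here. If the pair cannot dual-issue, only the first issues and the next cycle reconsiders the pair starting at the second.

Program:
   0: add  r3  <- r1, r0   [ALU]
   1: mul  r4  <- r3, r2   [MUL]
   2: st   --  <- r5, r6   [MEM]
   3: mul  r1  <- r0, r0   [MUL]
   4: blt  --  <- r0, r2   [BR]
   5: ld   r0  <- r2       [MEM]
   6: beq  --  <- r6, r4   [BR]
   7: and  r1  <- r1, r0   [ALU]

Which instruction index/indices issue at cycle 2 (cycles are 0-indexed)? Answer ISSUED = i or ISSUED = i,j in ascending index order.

ISSUED = 3

0. add.ALU @i0  | RAW r3
1. mul.MUL+st.MEM @i1+i2  | 2-wide
2. mul.MUL @i3  | no-port MUL/BR
3. blt.BR+ld.MEM @i4+i5  | 2-wide
4. beq.BR+and.ALU @i6+i7  | 2-wide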